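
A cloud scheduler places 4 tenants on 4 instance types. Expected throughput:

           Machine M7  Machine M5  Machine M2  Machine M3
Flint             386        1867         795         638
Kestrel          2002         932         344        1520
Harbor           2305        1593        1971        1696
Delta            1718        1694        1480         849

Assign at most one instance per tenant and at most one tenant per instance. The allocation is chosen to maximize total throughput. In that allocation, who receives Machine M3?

Optimal: Flint→Machine M5 (1867 ops/s), Kestrel→Machine M3 (1520 ops/s), Harbor→Machine M7 (2305 ops/s), Delta→Machine M2 (1480 ops/s) — total 1867+1520+2305+1480 = 7172 ops/s.
Row-greedy (each tenant in turn takes its best remaining instance) gives 6689 ops/s, worse by 483.
Next-best assignment: Flint→Machine M5, Kestrel→Machine M3, Harbor→Machine M2, Delta→Machine M7 = 7076 ops/s.
Swapping Flint↔Kestrel (Flint→Machine M3 638 ops/s, Kestrel→Machine M5 932 ops/s) loses 1817.
Every other assignment is strictly worse.
Kestrel's own top instance is Machine M7 (2002 ops/s), but forcing Kestrel→Machine M7 and reassigning the rest optimally gives only 7045 ops/s — worse by 127.

Kestrel receives Machine M3.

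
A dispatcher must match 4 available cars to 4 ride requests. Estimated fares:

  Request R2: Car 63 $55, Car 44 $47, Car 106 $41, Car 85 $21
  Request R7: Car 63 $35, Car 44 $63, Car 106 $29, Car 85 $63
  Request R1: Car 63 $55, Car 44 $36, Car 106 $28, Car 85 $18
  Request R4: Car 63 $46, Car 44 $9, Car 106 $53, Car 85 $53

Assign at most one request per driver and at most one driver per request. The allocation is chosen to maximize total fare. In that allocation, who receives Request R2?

Optimal: Car 63→Request R1 ($55), Car 44→Request R2 ($47), Car 106→Request R4 ($53), Car 85→Request R7 ($63) — total 55+47+53+63 = $218.
Column-greedy (each request in turn goes to its best remaining driver) gives $199, worse by 19.
Next-best assignment: Car 63→Request R1, Car 44→Request R7, Car 106→Request R2, Car 85→Request R4 = $212.
Swapping Car 106↔Car 44 (Car 106→Request R2 $41, Car 44→Request R4 $9) loses 50.
Checked against all permutations: $218 is optimal.
Car 44's own top request is Request R7 ($63), but forcing Car 44→Request R7 and reassigning the rest optimally gives only $212 — worse by 6.

Car 44 receives Request R2.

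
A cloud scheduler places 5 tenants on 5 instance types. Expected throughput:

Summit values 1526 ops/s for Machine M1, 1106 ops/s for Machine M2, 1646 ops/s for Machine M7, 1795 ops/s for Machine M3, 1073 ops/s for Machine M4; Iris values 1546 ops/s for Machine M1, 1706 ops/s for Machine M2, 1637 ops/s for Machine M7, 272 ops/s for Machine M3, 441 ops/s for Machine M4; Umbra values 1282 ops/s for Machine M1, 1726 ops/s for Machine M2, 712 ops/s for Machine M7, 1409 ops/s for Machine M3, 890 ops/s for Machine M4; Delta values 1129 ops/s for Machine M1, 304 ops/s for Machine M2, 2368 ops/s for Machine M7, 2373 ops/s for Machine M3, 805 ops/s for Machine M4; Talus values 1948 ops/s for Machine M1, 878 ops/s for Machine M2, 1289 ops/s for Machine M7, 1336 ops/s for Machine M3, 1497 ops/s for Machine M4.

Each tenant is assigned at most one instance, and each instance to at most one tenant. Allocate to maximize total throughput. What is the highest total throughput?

This is the linear assignment problem.
Optimal: Summit→Machine M3 (1795 ops/s), Iris→Machine M1 (1546 ops/s), Umbra→Machine M2 (1726 ops/s), Delta→Machine M7 (2368 ops/s), Talus→Machine M4 (1497 ops/s) — total 1795+1546+1726+2368+1497 = 8932 ops/s.
Row-greedy (each tenant in turn takes its best remaining instance) gives 8648 ops/s, worse by 284.
Next-best assignment: Summit→Machine M7, Iris→Machine M1, Umbra→Machine M2, Delta→Machine M3, Talus→Machine M4 = 8788 ops/s.
Swapping Iris↔Summit (Iris→Machine M3 272 ops/s, Summit→Machine M1 1526 ops/s) loses 1543.
No other one-to-one assignment exceeds 8932 ops/s.

Max total: 8932 ops/s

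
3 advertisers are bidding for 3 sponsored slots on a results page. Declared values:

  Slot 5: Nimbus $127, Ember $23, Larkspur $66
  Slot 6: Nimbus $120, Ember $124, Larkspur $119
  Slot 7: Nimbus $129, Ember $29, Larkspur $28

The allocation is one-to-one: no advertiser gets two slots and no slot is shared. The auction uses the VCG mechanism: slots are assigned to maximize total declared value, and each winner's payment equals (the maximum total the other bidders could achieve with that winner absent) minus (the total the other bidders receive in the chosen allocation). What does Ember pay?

Ember pays $53.

Efficient allocation: Nimbus→Slot 7 ($129), Ember→Slot 6 ($124), Larkspur→Slot 5 ($66); total welfare W = $319.
Ember receives Slot 6 at value $124, so the others get W − 124 = $195.
Without Ember: best allocation of the remaining 2 bidders over all 3 slots is Nimbus→Slot 7 ($129), Larkspur→Slot 6 ($119), total $248.
VCG payment = (others' best without Ember) − (others' welfare with Ember) = 248 − 195 = $53.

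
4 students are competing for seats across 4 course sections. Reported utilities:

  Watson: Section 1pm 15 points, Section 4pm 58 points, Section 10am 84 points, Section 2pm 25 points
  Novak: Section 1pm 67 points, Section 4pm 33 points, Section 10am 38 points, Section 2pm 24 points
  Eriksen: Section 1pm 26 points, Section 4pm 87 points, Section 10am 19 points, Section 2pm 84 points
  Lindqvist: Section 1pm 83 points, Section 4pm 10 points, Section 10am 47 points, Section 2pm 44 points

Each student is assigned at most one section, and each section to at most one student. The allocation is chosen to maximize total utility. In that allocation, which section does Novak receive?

Novak receives Section 4pm.

Treat this as an assignment problem: match each student to one section.
Optimal: Watson→Section 10am (84 points), Novak→Section 4pm (33 points), Eriksen→Section 2pm (84 points), Lindqvist→Section 1pm (83 points) — total 84+33+84+83 = 284 points.
Row-greedy (each student in turn takes its best remaining section) gives 282 points, worse by 2.
Next-best assignment: Watson→Section 10am, Novak→Section 1pm, Eriksen→Section 4pm, Lindqvist→Section 2pm = 282 points.
Checked against all permutations: 284 points is optimal.
Novak's own top section is Section 1pm (67 points), but forcing Novak→Section 1pm and reassigning the rest optimally gives only 282 points — worse by 2.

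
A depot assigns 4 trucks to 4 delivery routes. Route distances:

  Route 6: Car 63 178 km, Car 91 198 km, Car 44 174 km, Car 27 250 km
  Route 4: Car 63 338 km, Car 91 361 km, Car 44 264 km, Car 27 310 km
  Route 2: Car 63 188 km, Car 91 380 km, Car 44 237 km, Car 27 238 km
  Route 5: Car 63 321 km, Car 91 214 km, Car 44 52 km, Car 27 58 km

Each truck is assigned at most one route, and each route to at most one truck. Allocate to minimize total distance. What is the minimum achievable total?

This is the linear assignment problem.
Optimal: Car 63→Route 2 (188 km), Car 91→Route 6 (198 km), Car 44→Route 4 (264 km), Car 27→Route 5 (58 km) — total 188+198+264+58 = 708 km.
Column-greedy (each route in turn goes to its cheapest remaining truck) gives 886 km, worse by 178.

Minimum total: 708 km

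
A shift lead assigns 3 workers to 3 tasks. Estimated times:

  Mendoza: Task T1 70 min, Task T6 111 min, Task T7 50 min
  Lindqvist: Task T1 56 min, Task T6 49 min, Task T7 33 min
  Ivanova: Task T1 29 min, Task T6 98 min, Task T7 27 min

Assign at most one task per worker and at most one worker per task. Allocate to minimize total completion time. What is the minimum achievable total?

This is a one-to-one assignment (minimum-cost bipartite matching).
Optimal: Mendoza→Task T7 (50 min), Lindqvist→Task T6 (49 min), Ivanova→Task T1 (29 min) — total 50+49+29 = 128 min.
Min-entry greedy (repeatedly take the single cheapest remaining cell) gives 146 min, worse by 18.
Next-best assignment: Mendoza→Task T1, Lindqvist→Task T6, Ivanova→Task T7 = 146 min.
No other one-to-one assignment undercuts 128 min.

Min total: 128 min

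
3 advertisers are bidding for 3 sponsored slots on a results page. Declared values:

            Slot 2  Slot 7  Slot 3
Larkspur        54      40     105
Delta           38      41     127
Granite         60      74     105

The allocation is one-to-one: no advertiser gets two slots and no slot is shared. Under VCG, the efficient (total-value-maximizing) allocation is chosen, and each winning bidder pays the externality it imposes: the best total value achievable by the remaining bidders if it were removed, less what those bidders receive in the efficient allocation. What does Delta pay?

Delta pays $51.

Efficient allocation: Larkspur→Slot 2 ($54), Delta→Slot 3 ($127), Granite→Slot 7 ($74); total welfare W = $255.
Delta receives Slot 3 at value $127, so the others get W − 127 = $128.
Without Delta: best allocation of the remaining 2 bidders over all 3 slots is Larkspur→Slot 3 ($105), Granite→Slot 7 ($74), total $179.
VCG payment = (others' best without Delta) − (others' welfare with Delta) = 179 − 128 = $51.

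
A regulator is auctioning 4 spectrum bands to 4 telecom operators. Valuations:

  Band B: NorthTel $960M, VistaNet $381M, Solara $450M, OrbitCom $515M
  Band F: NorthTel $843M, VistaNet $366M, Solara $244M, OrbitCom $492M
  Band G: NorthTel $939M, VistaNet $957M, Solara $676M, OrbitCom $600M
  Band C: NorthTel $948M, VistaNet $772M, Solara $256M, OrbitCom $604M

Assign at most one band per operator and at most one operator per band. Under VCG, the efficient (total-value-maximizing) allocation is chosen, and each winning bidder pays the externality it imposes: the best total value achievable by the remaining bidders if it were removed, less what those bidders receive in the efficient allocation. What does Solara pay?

Efficient allocation: NorthTel→Band B ($960M), VistaNet→Band C ($772M), Solara→Band G ($676M), OrbitCom→Band F ($492M); total welfare W = $2900M.
Solara receives Band G at value $676M, so the others get W − 676 = $2224M.
Without Solara: best allocation of the remaining 3 bidders over all 4 bands is NorthTel→Band B ($960M), VistaNet→Band G ($957M), OrbitCom→Band C ($604M), total $2521M.
VCG payment = (others' best without Solara) − (others' welfare with Solara) = 2521 − 2224 = $297M.

Solara pays $297M.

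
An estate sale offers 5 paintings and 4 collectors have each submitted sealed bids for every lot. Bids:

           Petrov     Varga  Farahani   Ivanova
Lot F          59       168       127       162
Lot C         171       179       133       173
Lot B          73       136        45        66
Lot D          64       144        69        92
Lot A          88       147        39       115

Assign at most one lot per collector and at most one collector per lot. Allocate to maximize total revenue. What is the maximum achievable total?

Optimal: Petrov→Lot C ($171), Varga→Lot D ($144), Farahani→Lot F ($127), Ivanova→Lot A ($115) — total 171+144+127+115 = $557.
Swapping Petrov↔Ivanova (Petrov→Lot A $88, Ivanova→Lot C $173) loses 25.

Max total: $557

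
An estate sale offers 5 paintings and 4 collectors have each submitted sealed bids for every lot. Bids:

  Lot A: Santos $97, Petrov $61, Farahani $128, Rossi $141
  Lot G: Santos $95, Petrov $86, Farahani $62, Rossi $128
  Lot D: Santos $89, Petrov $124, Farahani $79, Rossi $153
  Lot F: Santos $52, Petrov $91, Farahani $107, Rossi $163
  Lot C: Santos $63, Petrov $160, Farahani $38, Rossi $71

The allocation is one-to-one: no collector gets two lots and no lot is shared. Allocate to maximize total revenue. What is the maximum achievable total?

Max total: $546

Treat this as an assignment problem: match each collector to one lot.
Optimal: Santos→Lot G ($95), Petrov→Lot C ($160), Farahani→Lot A ($128), Rossi→Lot F ($163) — total 95+160+128+163 = $546.
Row-greedy (each collector in turn takes its best remaining lot) gives $517, worse by 29.
No other one-to-one assignment exceeds $546.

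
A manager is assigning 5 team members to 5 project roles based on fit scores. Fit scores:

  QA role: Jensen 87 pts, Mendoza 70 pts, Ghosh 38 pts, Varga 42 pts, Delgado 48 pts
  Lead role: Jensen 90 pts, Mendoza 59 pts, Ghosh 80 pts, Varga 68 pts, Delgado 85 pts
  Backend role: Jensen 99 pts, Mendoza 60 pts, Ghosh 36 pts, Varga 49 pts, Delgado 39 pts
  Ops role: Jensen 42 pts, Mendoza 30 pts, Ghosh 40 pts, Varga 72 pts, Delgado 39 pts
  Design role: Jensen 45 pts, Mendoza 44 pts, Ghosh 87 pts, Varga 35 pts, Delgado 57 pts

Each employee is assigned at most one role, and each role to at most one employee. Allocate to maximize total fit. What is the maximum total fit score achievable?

Treat this as an assignment problem: match each employee to one role.
Optimal: Jensen→Backend role (99 pts), Mendoza→QA role (70 pts), Ghosh→Design role (87 pts), Varga→Ops role (72 pts), Delgado→Lead role (85 pts) — total 99+70+87+72+85 = 413 pts.
Column-greedy (each role in turn goes to its best remaining employee) gives 391 pts, worse by 22.
Next-best assignment: Jensen→QA role, Mendoza→Backend role, Ghosh→Design role, Varga→Ops role, Delgado→Lead role = 391 pts.
Swapping Ghosh↔Varga (Ghosh→Ops role 40 pts, Varga→Design role 35 pts) loses 84.
No other one-to-one assignment exceeds 413 pts.

Maximum total: 413 pts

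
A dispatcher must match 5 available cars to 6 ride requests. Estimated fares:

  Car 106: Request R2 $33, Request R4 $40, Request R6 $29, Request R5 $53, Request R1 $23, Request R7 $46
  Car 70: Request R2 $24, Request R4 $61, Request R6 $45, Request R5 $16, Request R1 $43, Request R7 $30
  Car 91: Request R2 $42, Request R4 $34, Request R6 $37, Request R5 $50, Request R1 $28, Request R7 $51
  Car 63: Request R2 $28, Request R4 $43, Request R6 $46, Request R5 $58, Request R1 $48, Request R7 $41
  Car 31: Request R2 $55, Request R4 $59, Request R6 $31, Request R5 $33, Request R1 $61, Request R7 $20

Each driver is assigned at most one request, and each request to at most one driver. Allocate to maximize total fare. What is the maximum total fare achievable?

Maximum total: $272

Optimal: Car 106→Request R5 ($53), Car 70→Request R4 ($61), Car 91→Request R7 ($51), Car 63→Request R6 ($46), Car 31→Request R1 ($61) — total 53+61+51+46+61 = $272.
Row-greedy (each driver in turn takes its best remaining request) gives $268, worse by 4.
Next-best assignment: Car 106→Request R5, Car 70→Request R4, Car 91→Request R7, Car 63→Request R1, Car 31→Request R2 = $268.
Every other assignment is strictly worse.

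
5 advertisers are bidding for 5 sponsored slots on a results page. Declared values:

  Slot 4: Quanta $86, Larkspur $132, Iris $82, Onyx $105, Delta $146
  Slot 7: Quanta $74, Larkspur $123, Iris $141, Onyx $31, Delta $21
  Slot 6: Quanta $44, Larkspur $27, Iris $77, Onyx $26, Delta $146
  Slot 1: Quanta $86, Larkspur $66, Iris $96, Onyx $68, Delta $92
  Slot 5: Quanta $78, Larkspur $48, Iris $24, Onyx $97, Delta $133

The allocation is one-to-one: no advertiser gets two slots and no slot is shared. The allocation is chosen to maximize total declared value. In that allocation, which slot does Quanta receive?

This is the linear assignment problem.
Optimal: Quanta→Slot 1 ($86), Larkspur→Slot 4 ($132), Iris→Slot 7 ($141), Onyx→Slot 5 ($97), Delta→Slot 6 ($146) — total 86+132+141+97+146 = $602.
Column-greedy (each slot in turn goes to its best remaining advertiser) gives $447, worse by 155.
Swapping Quanta↔Onyx (Quanta→Slot 5 $78, Onyx→Slot 1 $68) loses 37.
Checked against all permutations: $602 is optimal.
Quanta's own top slot is Slot 4 ($86), but forcing Quanta→Slot 4 and reassigning the rest optimally gives only $548 — worse by 54.

Quanta receives Slot 1.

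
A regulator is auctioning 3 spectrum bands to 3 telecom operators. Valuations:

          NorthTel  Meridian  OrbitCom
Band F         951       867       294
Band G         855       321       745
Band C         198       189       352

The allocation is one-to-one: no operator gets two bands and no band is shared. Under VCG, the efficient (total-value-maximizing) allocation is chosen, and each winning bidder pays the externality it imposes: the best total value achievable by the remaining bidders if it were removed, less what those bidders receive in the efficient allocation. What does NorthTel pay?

Efficient allocation: NorthTel→Band G ($855M), Meridian→Band F ($867M), OrbitCom→Band C ($352M); total welfare W = $2074M.
NorthTel receives Band G at value $855M, so the others get W − 855 = $1219M.
Without NorthTel: best allocation of the remaining 2 bidders over all 3 bands is Meridian→Band F ($867M), OrbitCom→Band G ($745M), total $1612M.
VCG payment = (others' best without NorthTel) − (others' welfare with NorthTel) = 1612 − 1219 = $393M.

NorthTel pays $393M.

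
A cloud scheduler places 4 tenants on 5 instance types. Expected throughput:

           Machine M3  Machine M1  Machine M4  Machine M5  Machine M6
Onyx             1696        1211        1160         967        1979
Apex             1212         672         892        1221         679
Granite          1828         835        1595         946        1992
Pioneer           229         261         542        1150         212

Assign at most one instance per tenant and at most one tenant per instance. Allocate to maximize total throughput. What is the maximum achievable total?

This is the linear assignment problem.
Optimal: Onyx→Machine M6 (1979 ops/s), Apex→Machine M3 (1212 ops/s), Granite→Machine M4 (1595 ops/s), Pioneer→Machine M5 (1150 ops/s) — total 1979+1212+1595+1150 = 5936 ops/s.
Column-greedy (each instance in turn goes to its best remaining tenant) gives 5081 ops/s, worse by 855.

Max total: 5936 ops/s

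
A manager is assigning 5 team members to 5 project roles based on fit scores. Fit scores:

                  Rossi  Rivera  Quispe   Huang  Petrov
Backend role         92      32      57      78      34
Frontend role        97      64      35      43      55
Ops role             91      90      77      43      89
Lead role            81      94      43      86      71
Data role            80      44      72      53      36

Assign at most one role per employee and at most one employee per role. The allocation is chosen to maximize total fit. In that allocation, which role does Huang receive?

Huang receives Backend role.

Optimal: Rossi→Frontend role (97 pts), Rivera→Lead role (94 pts), Quispe→Data role (72 pts), Huang→Backend role (78 pts), Petrov→Ops role (89 pts) — total 97+94+72+78+89 = 430 pts.
Row-greedy (each employee in turn takes its best remaining role) gives 382 pts, worse by 48.
Next-best assignment: Rossi→Frontend role, Rivera→Ops role, Quispe→Data role, Huang→Backend role, Petrov→Lead role = 408 pts.
Checked against all permutations: 430 pts is optimal.
Huang's own top role is Lead role (86 pts), but forcing Huang→Lead role and reassigning the rest optimally gives only 403 pts — worse by 27.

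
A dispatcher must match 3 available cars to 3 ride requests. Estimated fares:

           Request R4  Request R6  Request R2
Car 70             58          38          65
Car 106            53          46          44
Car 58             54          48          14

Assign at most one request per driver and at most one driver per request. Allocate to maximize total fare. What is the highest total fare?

Optimal: Car 70→Request R2 ($65), Car 106→Request R4 ($53), Car 58→Request R6 ($48) — total 65+53+48 = $166.
Max-entry greedy (repeatedly take the single best remaining cell) gives $165, worse by 1.
Checked against all permutations: $166 is optimal.

Max total: $166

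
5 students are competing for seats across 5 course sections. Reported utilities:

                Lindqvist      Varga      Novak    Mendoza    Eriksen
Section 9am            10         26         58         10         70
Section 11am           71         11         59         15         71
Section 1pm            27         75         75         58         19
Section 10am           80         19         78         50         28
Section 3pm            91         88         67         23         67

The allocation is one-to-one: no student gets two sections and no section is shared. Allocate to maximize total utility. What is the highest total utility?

Optimal: Lindqvist→Section 11am (71 points), Varga→Section 3pm (88 points), Novak→Section 10am (78 points), Mendoza→Section 1pm (58 points), Eriksen→Section 9am (70 points) — total 71+88+78+58+70 = 365 points.
Every other assignment is strictly worse.

Maximum total: 365 points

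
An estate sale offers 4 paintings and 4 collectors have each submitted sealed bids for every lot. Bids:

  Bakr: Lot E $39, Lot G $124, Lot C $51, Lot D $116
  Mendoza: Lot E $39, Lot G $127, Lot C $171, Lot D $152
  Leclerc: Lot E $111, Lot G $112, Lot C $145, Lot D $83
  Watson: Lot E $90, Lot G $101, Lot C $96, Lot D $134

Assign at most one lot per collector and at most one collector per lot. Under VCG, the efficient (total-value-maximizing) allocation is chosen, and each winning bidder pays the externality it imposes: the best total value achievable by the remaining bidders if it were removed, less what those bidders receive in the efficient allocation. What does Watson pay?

Watson pays $15.

Efficient allocation: Bakr→Lot G ($124), Mendoza→Lot C ($171), Leclerc→Lot E ($111), Watson→Lot D ($134); total welfare W = $540.
Watson receives Lot D at value $134, so the others get W − 134 = $406.
Without Watson: best allocation of the remaining 3 bidders over all 4 lots is Bakr→Lot G ($124), Mendoza→Lot D ($152), Leclerc→Lot C ($145), total $421.
VCG payment = (others' best without Watson) − (others' welfare with Watson) = 421 − 406 = $15.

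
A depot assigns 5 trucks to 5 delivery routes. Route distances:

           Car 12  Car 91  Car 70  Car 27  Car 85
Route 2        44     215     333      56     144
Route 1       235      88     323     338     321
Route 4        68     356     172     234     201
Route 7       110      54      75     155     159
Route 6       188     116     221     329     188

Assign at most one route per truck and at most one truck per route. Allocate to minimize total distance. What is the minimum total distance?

Treat this as an assignment problem: match each truck to one route.
Optimal: Car 12→Route 4 (68 km), Car 91→Route 1 (88 km), Car 70→Route 7 (75 km), Car 27→Route 2 (56 km), Car 85→Route 6 (188 km) — total 68+88+75+56+188 = 475 km.
Row-greedy (each truck in turn takes its cheapest remaining route) gives 920 km, worse by 445.
Next-best assignment: Car 12→Route 4, Car 91→Route 1, Car 70→Route 6, Car 27→Route 2, Car 85→Route 7 = 592 km.

Min total: 475 km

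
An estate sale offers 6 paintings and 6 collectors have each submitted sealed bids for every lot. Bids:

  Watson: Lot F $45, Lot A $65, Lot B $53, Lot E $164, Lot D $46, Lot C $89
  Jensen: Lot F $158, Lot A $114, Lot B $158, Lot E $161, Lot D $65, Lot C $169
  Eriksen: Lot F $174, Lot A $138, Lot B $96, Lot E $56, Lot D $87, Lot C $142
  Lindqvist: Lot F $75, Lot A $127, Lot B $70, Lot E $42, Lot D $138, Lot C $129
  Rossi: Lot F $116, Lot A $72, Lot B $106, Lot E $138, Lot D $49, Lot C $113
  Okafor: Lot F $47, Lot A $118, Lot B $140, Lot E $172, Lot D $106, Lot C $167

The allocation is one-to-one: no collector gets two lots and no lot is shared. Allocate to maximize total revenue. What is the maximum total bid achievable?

Optimal: Watson→Lot E ($164), Jensen→Lot B ($158), Eriksen→Lot A ($138), Lindqvist→Lot D ($138), Rossi→Lot F ($116), Okafor→Lot C ($167) — total 164+158+138+138+116+167 = $881.
Row-greedy (each collector in turn takes its best remaining lot) gives $869, worse by 12.
Next-best assignment: Watson→Lot E, Jensen→Lot B, Eriksen→Lot F, Lindqvist→Lot D, Rossi→Lot A, Okafor→Lot C = $873.
Checked against all permutations: $881 is optimal.

Max total: $881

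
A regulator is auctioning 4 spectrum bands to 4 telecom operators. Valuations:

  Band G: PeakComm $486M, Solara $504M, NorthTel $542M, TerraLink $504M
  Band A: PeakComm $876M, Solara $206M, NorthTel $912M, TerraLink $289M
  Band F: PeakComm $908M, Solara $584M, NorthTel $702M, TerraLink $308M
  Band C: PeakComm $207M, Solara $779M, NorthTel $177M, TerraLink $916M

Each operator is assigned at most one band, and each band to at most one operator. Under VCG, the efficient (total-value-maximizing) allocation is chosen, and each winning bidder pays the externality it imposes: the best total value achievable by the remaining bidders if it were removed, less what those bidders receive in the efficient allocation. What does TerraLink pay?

TerraLink pays $275M.

Efficient allocation: PeakComm→Band F ($908M), Solara→Band G ($504M), NorthTel→Band A ($912M), TerraLink→Band C ($916M); total welfare W = $3240M.
TerraLink receives Band C at value $916M, so the others get W − 916 = $2324M.
Without TerraLink: best allocation of the remaining 3 bidders over all 4 bands is PeakComm→Band F ($908M), Solara→Band C ($779M), NorthTel→Band A ($912M), total $2599M.
VCG payment = (others' best without TerraLink) − (others' welfare with TerraLink) = 2599 − 2324 = $275M.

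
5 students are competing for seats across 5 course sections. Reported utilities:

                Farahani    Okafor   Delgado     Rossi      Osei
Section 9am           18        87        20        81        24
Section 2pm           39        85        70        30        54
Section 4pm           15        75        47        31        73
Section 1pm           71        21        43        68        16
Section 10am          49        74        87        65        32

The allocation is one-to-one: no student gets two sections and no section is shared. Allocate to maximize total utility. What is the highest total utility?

Max total: 397 points

Optimal: Farahani→Section 1pm (71 points), Okafor→Section 2pm (85 points), Delgado→Section 10am (87 points), Rossi→Section 9am (81 points), Osei→Section 4pm (73 points) — total 71+85+87+81+73 = 397 points.
Max-entry greedy (repeatedly take the single best remaining cell) gives 348 points, worse by 49.
Next-best assignment: Farahani→Section 1pm, Okafor→Section 10am, Delgado→Section 2pm, Rossi→Section 9am, Osei→Section 4pm = 369 points.
Every other assignment is strictly worse.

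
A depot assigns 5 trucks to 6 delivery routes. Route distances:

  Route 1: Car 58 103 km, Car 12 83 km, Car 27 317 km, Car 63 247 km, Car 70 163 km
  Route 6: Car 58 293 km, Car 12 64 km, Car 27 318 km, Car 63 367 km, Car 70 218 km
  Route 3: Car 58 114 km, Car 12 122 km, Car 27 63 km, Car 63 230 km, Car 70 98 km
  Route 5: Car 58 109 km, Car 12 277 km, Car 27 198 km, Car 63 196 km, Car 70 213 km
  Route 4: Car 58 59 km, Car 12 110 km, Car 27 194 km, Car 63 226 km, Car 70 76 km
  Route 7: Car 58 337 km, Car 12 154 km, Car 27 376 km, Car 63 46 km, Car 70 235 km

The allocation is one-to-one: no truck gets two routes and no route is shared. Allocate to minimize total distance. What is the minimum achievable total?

Minimum total: 352 km

Optimal: Car 58→Route 1 (103 km), Car 12→Route 6 (64 km), Car 27→Route 3 (63 km), Car 63→Route 7 (46 km), Car 70→Route 4 (76 km) — total 103+64+63+46+76 = 352 km.
Column-greedy (each route in turn goes to its cheapest remaining truck) gives 699 km, worse by 347.
Next-best assignment: Car 58→Route 5, Car 12→Route 6, Car 27→Route 3, Car 63→Route 7, Car 70→Route 4 = 358 km.
Swapping Car 70↔Car 12 (Car 70→Route 6 218 km, Car 12→Route 4 110 km) adds 188.
No other one-to-one assignment undercuts 352 km.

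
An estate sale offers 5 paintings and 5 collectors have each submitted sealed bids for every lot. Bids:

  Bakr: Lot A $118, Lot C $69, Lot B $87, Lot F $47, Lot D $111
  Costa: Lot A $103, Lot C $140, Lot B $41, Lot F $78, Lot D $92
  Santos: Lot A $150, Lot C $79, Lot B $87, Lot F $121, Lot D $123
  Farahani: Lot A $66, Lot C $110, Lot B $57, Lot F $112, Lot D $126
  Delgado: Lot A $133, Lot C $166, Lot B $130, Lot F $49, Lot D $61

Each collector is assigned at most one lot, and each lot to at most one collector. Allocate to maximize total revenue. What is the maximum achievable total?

Maximum total: $643

Optimal: Bakr→Lot D ($111), Costa→Lot C ($140), Santos→Lot A ($150), Farahani→Lot F ($112), Delgado→Lot B ($130) — total 111+140+150+112+130 = $643.
Row-greedy (each collector in turn takes its best remaining lot) gives $623, worse by 20.
Next-best assignment: Bakr→Lot A, Costa→Lot C, Santos→Lot F, Farahani→Lot D, Delgado→Lot B = $635.
Every other assignment is strictly worse.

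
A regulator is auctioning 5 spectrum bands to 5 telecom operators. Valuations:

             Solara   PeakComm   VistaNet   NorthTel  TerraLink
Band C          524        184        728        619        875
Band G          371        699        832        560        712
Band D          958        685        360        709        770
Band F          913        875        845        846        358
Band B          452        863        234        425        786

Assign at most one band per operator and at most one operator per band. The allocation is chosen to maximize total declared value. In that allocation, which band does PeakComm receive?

PeakComm receives Band B.

Optimal: Solara→Band D ($958M), PeakComm→Band B ($863M), VistaNet→Band G ($832M), NorthTel→Band F ($846M), TerraLink→Band C ($875M) — total 958+863+832+846+875 = $4374M.
Max-entry greedy (repeatedly take the single best remaining cell) gives $3965M, worse by 409.
Next-best assignment: Solara→Band F, PeakComm→Band B, VistaNet→Band G, NorthTel→Band D, TerraLink→Band C = $4192M.
PeakComm's own top band is Band F ($875M), but forcing PeakComm→Band F and reassigning the rest optimally gives only $4070M — worse by 304.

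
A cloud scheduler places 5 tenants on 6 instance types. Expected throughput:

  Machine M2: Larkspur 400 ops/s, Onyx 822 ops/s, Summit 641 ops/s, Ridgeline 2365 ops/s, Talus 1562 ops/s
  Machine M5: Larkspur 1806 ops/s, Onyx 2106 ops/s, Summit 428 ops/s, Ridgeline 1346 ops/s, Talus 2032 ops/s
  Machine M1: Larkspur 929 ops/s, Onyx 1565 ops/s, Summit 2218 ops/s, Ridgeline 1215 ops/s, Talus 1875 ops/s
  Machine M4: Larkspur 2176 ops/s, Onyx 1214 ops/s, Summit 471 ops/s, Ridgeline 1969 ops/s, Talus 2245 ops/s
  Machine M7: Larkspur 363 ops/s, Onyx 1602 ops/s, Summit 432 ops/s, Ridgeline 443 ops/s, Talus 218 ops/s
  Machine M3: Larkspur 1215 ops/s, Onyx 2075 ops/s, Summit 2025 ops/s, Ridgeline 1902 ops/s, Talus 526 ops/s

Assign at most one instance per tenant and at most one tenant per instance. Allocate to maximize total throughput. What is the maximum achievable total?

Optimal: Larkspur→Machine M4 (2176 ops/s), Onyx→Machine M3 (2075 ops/s), Summit→Machine M1 (2218 ops/s), Ridgeline→Machine M2 (2365 ops/s), Talus→Machine M5 (2032 ops/s) — total 2176+2075+2218+2365+2032 = 10866 ops/s.
Column-greedy (each instance in turn goes to its best remaining tenant) gives 9297 ops/s, worse by 1569.
Checked against all permutations: 10866 ops/s is optimal.

Maximum total: 10866 ops/s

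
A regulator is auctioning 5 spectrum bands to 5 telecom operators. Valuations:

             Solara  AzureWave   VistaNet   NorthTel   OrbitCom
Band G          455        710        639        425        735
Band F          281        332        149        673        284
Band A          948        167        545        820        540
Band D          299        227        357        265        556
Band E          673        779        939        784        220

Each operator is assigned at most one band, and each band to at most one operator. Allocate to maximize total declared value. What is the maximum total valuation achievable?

Optimal: Solara→Band A ($948M), AzureWave→Band G ($710M), VistaNet→Band E ($939M), NorthTel→Band F ($673M), OrbitCom→Band D ($556M) — total 948+710+939+673+556 = $3826M.
Column-greedy (each band in turn goes to its best remaining operator) gives $3492M, worse by 334.
Next-best assignment: Solara→Band A, AzureWave→Band E, VistaNet→Band G, NorthTel→Band F, OrbitCom→Band D = $3595M.
Swapping AzureWave↔VistaNet (AzureWave→Band E $779M, VistaNet→Band G $639M) loses 231.

Max total: $3826M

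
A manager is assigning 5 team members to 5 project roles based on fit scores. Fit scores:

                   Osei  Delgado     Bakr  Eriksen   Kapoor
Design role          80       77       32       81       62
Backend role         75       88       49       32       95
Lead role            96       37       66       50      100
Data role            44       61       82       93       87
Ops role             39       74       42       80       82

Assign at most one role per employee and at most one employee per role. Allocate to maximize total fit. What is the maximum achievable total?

Max total: 430 pts

This is a one-to-one assignment (maximum-weight bipartite matching).
Optimal: Osei→Design role (80 pts), Delgado→Backend role (88 pts), Bakr→Data role (82 pts), Eriksen→Ops role (80 pts), Kapoor→Lead role (100 pts) — total 80+88+82+80+100 = 430 pts.
Row-greedy (each employee in turn takes its best remaining role) gives 429 pts, worse by 1.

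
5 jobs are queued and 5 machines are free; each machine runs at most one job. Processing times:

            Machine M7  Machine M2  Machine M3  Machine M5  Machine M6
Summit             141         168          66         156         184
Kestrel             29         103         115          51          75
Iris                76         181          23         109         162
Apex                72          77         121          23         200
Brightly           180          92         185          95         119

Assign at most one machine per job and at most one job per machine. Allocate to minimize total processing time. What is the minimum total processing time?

Optimal: Summit→Machine M3 (66 min), Kestrel→Machine M6 (75 min), Iris→Machine M7 (76 min), Apex→Machine M5 (23 min), Brightly→Machine M2 (92 min) — total 66+75+76+23+92 = 332 min.
Min-entry greedy (repeatedly take the single cheapest remaining cell) gives 351 min, worse by 19.
Next-best assignment: Summit→Machine M6, Kestrel→Machine M7, Iris→Machine M3, Apex→Machine M5, Brightly→Machine M2 = 351 min.

Min total: 332 min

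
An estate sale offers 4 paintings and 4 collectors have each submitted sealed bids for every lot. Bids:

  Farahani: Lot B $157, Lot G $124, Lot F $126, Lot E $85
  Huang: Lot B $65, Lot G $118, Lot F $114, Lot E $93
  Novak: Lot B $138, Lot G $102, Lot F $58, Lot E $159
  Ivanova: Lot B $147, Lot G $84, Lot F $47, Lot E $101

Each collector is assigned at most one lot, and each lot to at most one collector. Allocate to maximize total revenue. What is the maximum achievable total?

This is the linear assignment problem.
Optimal: Farahani→Lot F ($126), Huang→Lot G ($118), Novak→Lot E ($159), Ivanova→Lot B ($147) — total 126+118+159+147 = $550.
Column-greedy (each lot in turn goes to its best remaining collector) gives $434, worse by 116.
Next-best assignment: Farahani→Lot G, Huang→Lot F, Novak→Lot E, Ivanova→Lot B = $544.
Every other assignment is strictly worse.

Max total: $550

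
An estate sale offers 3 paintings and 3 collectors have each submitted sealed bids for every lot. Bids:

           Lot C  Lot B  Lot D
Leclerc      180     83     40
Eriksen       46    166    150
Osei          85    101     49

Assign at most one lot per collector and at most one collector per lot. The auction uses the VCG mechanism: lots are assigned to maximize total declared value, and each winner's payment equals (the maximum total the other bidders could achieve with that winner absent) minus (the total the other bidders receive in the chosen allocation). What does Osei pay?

Osei pays $16.

Efficient allocation: Leclerc→Lot C ($180), Eriksen→Lot D ($150), Osei→Lot B ($101); total welfare W = $431.
Osei receives Lot B at value $101, so the others get W − 101 = $330.
Without Osei: best allocation of the remaining 2 bidders over all 3 lots is Leclerc→Lot C ($180), Eriksen→Lot B ($166), total $346.
VCG payment = (others' best without Osei) − (others' welfare with Osei) = 346 − 330 = $16.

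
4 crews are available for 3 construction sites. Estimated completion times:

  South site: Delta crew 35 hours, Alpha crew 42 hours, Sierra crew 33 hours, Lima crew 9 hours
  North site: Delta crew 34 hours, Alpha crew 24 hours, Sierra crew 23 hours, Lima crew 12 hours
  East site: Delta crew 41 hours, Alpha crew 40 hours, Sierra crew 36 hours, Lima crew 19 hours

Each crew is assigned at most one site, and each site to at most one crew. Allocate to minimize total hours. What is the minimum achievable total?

Min total: 69 hours

Treat this as an assignment problem: match each crew to one site.
Optimal: Lima crew→South site (9 hours), Alpha crew→North site (24 hours), Sierra crew→East site (36 hours) — total 9+24+36 = 69 hours.
Column-greedy (each site in turn goes to its cheapest remaining crew) gives 72 hours, worse by 3.
Next-best assignment: Lima crew→South site, Sierra crew→North site, Alpha crew→East site = 72 hours.
Checked against all permutations: 69 hours is optimal.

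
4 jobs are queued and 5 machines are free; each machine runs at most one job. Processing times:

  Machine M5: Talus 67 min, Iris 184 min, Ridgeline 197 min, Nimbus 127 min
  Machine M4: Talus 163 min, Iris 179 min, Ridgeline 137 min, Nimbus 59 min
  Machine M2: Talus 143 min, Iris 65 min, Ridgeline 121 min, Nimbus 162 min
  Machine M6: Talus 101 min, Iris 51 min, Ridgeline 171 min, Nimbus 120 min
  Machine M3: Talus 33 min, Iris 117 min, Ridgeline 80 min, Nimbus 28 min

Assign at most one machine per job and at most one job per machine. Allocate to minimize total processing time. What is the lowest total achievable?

Minimum total: 257 min

Optimal: Talus→Machine M5 (67 min), Iris→Machine M6 (51 min), Ridgeline→Machine M3 (80 min), Nimbus→Machine M4 (59 min) — total 67+51+80+59 = 257 min.
Row-greedy (each job in turn takes its cheapest remaining machine) gives 264 min, worse by 7.
Next-best assignment: Talus→Machine M3, Iris→Machine M6, Ridgeline→Machine M2, Nimbus→Machine M4 = 264 min.
No other one-to-one assignment undercuts 257 min.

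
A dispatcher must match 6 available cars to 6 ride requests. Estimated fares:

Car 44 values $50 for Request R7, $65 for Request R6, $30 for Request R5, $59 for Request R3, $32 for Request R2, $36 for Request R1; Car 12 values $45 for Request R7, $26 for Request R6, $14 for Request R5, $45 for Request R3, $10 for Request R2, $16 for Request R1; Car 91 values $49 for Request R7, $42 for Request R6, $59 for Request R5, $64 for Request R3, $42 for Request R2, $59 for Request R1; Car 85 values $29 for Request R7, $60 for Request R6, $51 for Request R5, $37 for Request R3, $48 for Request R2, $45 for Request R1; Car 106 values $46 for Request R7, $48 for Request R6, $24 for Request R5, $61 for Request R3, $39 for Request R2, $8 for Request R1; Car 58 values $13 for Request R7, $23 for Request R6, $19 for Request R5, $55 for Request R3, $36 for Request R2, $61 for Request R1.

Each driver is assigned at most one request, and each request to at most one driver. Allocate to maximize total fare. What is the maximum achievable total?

Maximum total: $339

Optimal: Car 44→Request R6 ($65), Car 12→Request R7 ($45), Car 91→Request R5 ($59), Car 85→Request R2 ($48), Car 106→Request R3 ($61), Car 58→Request R1 ($61) — total 65+45+59+48+61+61 = $339.
Max-entry greedy (repeatedly take the single best remaining cell) gives $297, worse by 42.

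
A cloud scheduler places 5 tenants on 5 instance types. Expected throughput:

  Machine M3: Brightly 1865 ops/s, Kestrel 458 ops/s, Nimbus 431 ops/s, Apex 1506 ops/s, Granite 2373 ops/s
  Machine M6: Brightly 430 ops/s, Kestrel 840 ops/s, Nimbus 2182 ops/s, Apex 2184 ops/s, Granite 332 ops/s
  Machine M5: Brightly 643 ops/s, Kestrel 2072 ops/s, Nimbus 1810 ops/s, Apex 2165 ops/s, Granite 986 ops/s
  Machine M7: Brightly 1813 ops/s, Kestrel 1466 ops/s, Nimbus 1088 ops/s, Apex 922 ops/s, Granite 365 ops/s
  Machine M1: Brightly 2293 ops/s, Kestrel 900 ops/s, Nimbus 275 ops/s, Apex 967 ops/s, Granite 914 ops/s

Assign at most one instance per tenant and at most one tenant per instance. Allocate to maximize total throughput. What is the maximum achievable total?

Maximum total: 10479 ops/s

Optimal: Brightly→Machine M1 (2293 ops/s), Kestrel→Machine M7 (1466 ops/s), Nimbus→Machine M6 (2182 ops/s), Apex→Machine M5 (2165 ops/s), Granite→Machine M3 (2373 ops/s) — total 2293+1466+2182+2165+2373 = 10479 ops/s.
Next-best assignment: Brightly→Machine M1, Kestrel→Machine M7, Nimbus→Machine M5, Apex→Machine M6, Granite→Machine M3 = 10126 ops/s.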